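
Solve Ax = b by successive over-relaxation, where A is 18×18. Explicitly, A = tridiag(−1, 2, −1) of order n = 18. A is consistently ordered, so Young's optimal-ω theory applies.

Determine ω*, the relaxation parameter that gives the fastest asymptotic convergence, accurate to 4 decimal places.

ω* = 1.7173

spectrum of D⁻¹(L+U) = {cos(kπ/19) : 1≤k≤18}; ρ_J = cos(π/19) = 0.9864.
√(1−ρ_J²) = |sin(π/19)| = 0.16459
ω* = 2/(1+0.16459) = 1.7173
Hence ρ(B_{ω*}) = 1.7173 − 1 = 0.7173.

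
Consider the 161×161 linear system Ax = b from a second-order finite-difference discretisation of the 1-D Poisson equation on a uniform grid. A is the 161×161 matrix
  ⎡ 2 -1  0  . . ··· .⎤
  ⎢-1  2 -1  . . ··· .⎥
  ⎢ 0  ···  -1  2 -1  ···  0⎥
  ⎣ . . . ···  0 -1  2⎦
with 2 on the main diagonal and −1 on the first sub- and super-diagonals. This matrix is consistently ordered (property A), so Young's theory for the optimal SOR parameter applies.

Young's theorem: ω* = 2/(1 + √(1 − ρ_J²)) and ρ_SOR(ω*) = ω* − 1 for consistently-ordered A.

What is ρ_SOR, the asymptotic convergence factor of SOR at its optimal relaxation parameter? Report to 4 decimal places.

ρ_SOR = 0.9620

B_J for the 161×161 system has eigenvalues cos(kπ/162); ρ_J = cos(π/162) = 0.9998.
root = sin(π/162) = 0.01939  (since 1−cos² = sin²).
[ω*] 2 ÷ (1 + 0.01939) = 2 ÷ 1.01939 = 1.9620.
At ω = 1.9620 every |λ(B_ω)| = ω−1, so ρ_SOR = 0.9620.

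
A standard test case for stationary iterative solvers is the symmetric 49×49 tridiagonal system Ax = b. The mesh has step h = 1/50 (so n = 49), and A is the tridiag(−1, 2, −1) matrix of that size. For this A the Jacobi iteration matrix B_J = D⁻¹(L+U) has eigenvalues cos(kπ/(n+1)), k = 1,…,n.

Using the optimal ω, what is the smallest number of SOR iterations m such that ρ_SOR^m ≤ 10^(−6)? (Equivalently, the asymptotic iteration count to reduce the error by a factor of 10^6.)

m = 110

B_J for the 49×49 system has eigenvalues cos(kπ/50); ρ_J = cos(π/50) = 0.9980267.
1 − cos²(π/50) = sin²(π/50) ⇒ √(1−ρ_J²) = sin(π/50) = 0.0627905.
[ω*] 2 ÷ (1 + 0.0627905) = 2 ÷ 1.0627905 = 1.8818384.
and ρ(B_{ω*}) = 1.8818384 − 1 = 0.8818384.
ρ_SOR^m ≤ 10^(−6) ⇔ m ≥ 6·ln10/(−ln 0.8818384) = 13.8155/0.125746 = 109.868; m = ⌈109.868⌉ = 110.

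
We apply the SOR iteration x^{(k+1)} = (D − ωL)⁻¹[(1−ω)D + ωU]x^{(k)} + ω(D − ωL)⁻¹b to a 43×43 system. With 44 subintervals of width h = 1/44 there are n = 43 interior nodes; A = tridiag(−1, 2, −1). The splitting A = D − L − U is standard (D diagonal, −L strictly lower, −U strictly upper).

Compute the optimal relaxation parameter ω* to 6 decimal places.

ω* = 1.866822

ρ_J = max_k |cos(kπ/44)| = cos(π/44) = 0.997452
1 − cos²(π/44) = sin²(π/44) ⇒ √(1−ρ_J²) = sin(π/44) = 0.0713392.
So ω* = 2/1.0713392 = 1.866822 (Young).
ρ_SOR = ω* − 1 = 1.866822 − 1 = 0.866822.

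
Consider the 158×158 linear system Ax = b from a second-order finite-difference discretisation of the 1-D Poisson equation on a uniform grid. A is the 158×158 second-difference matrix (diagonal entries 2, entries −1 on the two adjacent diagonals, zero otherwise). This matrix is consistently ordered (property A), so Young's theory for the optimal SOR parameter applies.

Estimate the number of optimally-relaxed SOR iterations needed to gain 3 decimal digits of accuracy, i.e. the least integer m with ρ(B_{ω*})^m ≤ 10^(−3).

B_J for the 158×158 system has eigenvalues cos(kπ/159); ρ_J = cos(π/159) = 0.9998048.
1 − cos²(π/159) = sin²(π/159) ⇒ √(1−ρ_J²) = sin(π/159) = 0.0197572.
Then 2/(1+√(1−ρ_J²)) = 2/(1+0.0197572); ω* = 2/1.0197572 = 1.9612512.
At ω = 1.9612512 every |λ(B_ω)| = ω−1, so ρ_SOR = 0.9612512.
m ≥ 3·ln10 / (−ln 0.9612512) = 174.794; smallest integer m = 175.

m = 175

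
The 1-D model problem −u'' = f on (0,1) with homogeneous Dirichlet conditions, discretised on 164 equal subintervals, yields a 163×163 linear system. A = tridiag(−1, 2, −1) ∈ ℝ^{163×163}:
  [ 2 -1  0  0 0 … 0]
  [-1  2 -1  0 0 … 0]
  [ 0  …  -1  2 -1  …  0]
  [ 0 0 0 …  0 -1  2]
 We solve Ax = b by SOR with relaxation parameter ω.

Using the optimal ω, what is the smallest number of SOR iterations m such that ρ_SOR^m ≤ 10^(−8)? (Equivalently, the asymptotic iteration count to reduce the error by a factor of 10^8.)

½·tridiag(1,0,1) at n=163: λ_k = cos(kπ/164); max |λ| at k=1 ⇒ ρ_J = cos(π/164) ≈ 0.9998165.
root = sin(π/164) = 0.0191549  (since 1−cos² = sin²).
ω* = 2/(1+0.0191549) = 1.9624102
ρ_SOR = ω* − 1 = 1.9624102 − 1 = 0.9624102.
ρ_SOR^m ≤ 10^(−8) ⇔ m ≥ 8·ln10/(−ln 0.9624102) = 18.4207/0.0383145 = 480.776; m = ⌈480.776⌉ = 481.

m = 481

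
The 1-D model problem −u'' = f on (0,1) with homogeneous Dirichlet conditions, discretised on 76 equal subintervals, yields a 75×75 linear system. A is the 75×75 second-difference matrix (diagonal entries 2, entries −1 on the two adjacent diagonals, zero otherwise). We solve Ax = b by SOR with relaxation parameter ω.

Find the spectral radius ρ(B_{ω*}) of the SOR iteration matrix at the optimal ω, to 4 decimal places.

½·tridiag(1,0,1) at n=75: λ_k = cos(kπ/76); max |λ| at k=1 ⇒ ρ_J = cos(π/76) ≈ 0.9991.
√(1 − cos²(π/76)) = sin(π/76) ≈ 0.04132.
ω* = 2/(1 + 0.04132) = 2/1.04132 = 1.9206.
Hence ρ(B_{ω*}) = 1.9206 − 1 = 0.9206.

ρ_SOR = 0.9206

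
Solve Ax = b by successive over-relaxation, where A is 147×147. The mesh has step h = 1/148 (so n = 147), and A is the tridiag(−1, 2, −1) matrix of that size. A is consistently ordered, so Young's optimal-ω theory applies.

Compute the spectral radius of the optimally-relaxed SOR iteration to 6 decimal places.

B_J for the 147×147 system has eigenvalues cos(kπ/148); ρ_J = cos(π/148) = 0.999775.
root = sin(π/148) = 0.0212254  (since 1−cos² = sin²).
ω* = 2 / (1 + 0.0212254) = 2 / 1.0212254 ≈ 1.958432.
ρ(B_{ω*}) = ω*−1 = 0.958432

ρ_SOR = 0.958432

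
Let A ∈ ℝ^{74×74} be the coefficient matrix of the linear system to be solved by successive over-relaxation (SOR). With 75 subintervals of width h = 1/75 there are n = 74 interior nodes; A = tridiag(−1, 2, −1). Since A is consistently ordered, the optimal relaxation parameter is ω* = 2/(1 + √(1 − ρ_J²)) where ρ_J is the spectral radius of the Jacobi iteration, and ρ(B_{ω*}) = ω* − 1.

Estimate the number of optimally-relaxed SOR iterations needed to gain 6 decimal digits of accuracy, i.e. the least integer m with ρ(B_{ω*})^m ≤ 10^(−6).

m = 165

[ρ_J] n=74: ρ(B_J) = cos(π/(n+1)) = cos(π/75) = 0.9991228.
1 − cos²(π/75) = sin²(π/75) ⇒ √(1−ρ_J²) = sin(π/75) = 0.0418757.
ω* = 2 / (1 + 0.0418757) = 2 / 1.0418757 ≈ 1.9196148.
and ρ(B_{ω*}) = 1.9196148 − 1 = 0.9196148.
6·ln10 = 13.8155; −ln(0.9196148) = 0.0838004; m = ⌈13.8155/0.0838004⌉ = ⌈164.862⌉ = 165.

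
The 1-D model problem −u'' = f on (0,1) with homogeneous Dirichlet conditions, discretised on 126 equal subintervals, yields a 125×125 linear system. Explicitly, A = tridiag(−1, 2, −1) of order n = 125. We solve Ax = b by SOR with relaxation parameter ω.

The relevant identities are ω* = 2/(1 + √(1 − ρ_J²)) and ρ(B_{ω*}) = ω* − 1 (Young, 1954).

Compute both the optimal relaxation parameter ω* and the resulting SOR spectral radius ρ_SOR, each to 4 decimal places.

ρ_J = max_k |cos(kπ/126)| = cos(π/126) = 0.9997
√(1−ρ_J²) simplifies to sin(π/126) = 0.02493.
ω* = 2 / (1 + 0.02493) = 2 / 1.02493 ≈ 1.9514.
At ω = 1.9514 every |λ(B_ω)| = ω−1, so ρ_SOR = 0.9514.

ω* = 1.9514, ρ_SOR = 0.9514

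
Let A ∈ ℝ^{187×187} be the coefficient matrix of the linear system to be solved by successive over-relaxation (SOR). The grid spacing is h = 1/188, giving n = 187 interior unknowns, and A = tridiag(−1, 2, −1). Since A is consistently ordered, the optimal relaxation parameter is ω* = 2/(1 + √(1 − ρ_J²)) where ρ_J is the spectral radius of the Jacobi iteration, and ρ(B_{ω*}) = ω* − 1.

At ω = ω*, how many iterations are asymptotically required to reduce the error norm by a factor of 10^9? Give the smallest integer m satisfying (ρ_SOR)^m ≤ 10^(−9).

m = 621

½·tridiag(1,0,1) at n=187: λ_k = cos(kπ/188); max |λ| at k=1 ⇒ ρ_J = cos(π/188) ≈ 0.9998604.
√(1 − cos²(π/188)) = sin(π/188) ≈ 0.0167098.
[ω*] 2 ÷ (1 + 0.0167098) = 2 ÷ 1.0167098 = 1.9671297.
At ω = 1.9671297 every |λ(B_ω)| = ω−1, so ρ_SOR = 0.9671297.
Need (0.9671297)^m ≤ 10^(−9): m ≥ 9·ln10/|ln 0.9671297| = 20.7233/0.0334227 = 620.037 ⇒ m = 621.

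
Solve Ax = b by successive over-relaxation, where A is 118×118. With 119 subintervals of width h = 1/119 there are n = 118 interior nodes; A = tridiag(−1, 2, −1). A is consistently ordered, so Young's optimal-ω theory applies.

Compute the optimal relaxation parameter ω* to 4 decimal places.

[ρ_J] n=118: ρ(B_J) = cos(π/(n+1)) = cos(π/119) = 0.9997.
√(1 − cos²(π/119)) = sin(π/119) ≈ 0.02640.
ω* = 2/(1+0.02640) = 1.9486
[ρ_SOR] ω* − 1 = 0.9486.

ω* = 1.9486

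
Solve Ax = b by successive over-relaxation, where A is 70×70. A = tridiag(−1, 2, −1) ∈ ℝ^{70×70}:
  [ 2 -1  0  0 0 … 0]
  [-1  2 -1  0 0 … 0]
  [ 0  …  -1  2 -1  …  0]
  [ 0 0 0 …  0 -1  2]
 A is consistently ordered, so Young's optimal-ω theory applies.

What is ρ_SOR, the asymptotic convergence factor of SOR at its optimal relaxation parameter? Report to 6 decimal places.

ρ_SOR = 0.915281

ρ_J = max_k |cos(kπ/71)| = cos(π/71) = 0.999021
√(1−ρ_J²) = |sin(π/71)| = 0.0442333
ω* = 2/(1 + 0.0442333) = 2/1.0442333 = 1.915281.
ρ_SOR = ω* − 1 = 1.915281 − 1 = 0.915281.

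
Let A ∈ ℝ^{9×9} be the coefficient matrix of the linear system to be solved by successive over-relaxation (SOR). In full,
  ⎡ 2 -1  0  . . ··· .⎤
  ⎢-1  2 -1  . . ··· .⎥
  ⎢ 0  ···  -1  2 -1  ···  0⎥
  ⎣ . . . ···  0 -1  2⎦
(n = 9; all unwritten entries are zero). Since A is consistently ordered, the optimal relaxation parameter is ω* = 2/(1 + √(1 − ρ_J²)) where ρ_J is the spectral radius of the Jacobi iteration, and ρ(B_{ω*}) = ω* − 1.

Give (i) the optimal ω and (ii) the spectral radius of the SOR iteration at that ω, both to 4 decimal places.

B_J for the 9×9 system has eigenvalues cos(kπ/10); ρ_J = cos(π/10) = 0.9511.
1 − cos²(π/10) = sin²(π/10) ⇒ √(1−ρ_J²) = sin(π/10) = 0.30902.
ω* = 2/(1 + 0.30902) = 2/1.30902 = 1.5279.
ρ_SOR = ω* − 1 ≈ 0.5279.

ω* = 1.5279, ρ_SOR = 0.5279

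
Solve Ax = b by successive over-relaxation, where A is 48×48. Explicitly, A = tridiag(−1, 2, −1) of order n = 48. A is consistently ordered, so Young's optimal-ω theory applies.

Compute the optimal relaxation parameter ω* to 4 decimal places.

ω* = 1.8796

spectrum of D⁻¹(L+U) = {cos(kπ/49) : 1≤k≤48}; ρ_J = cos(π/49) = 0.9979.
root = sin(π/49) = 0.06407  (since 1−cos² = sin²).
[ω*] 2 ÷ (1 + 0.06407) = 2 ÷ 1.06407 = 1.8796.
At ω = 1.8796 every |λ(B_ω)| = ω−1, so ρ_SOR = 0.8796.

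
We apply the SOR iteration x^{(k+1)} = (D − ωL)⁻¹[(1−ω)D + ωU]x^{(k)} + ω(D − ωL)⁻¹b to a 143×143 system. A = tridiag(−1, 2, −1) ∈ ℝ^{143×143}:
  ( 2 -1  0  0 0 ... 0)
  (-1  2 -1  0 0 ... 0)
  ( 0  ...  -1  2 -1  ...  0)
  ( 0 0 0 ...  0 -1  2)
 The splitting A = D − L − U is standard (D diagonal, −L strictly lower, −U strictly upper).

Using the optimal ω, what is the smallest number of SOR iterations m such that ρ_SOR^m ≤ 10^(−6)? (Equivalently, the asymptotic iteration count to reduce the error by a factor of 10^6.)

m = 317

ρ_J = max_k |cos(kπ/144)| = cos(π/144) = 0.9997620
√(1−ρ_J²) simplifies to sin(π/144) = 0.0218149.
Then 2/(1+√(1−ρ_J²)) = 2/(1+0.0218149); ω* = 2/1.0218149 = 1.9573017.
and ρ(B_{ω*}) = 1.9573017 − 1 = 0.9573017.
(0.9573017)^m ≤ 10^{−6}  ⇒  m·ln(0.9573017) ≤ −6·ln10  ⇒  m ≥ 316.603  ⇒  m = 317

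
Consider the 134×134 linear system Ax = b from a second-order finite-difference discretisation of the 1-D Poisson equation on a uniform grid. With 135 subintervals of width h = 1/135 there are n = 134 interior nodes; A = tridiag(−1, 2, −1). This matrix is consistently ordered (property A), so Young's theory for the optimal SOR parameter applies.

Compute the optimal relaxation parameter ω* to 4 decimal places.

With n=134, ρ(Jacobi) = cos(π/135) = 0.9997.
√(1−ρ_J²) simplifies to sin(π/135) = 0.02327.
Young: ω* = 2/(1+√(1−ρ_J²)) = 2/(1+0.02327) = 2/1.02327 = 1.9545.
At ω = 1.9545 every |λ(B_ω)| = ω−1, so ρ_SOR = 0.9545.

ω* = 1.9545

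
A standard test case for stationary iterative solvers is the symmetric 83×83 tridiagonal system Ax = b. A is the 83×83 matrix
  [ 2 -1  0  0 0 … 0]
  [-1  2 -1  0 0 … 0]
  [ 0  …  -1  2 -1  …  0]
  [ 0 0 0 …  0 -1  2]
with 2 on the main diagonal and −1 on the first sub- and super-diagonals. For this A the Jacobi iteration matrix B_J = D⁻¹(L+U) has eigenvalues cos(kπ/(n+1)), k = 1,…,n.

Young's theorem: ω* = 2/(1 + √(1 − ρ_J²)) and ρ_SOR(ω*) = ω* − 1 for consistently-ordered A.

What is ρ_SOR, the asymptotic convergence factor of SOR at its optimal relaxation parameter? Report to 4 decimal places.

ρ_SOR = 0.9279

spectrum of D⁻¹(L+U) = {cos(kπ/84) : 1≤k≤83}; ρ_J = cos(π/84) = 0.9993.
root = sin(π/84) = 0.03739  (since 1−cos² = sin²).
ω* = 2 / (1 + 0.03739) = 2 / 1.03739 ≈ 1.9279.
ρ(B_{ω*}) = ω*−1 = 0.9279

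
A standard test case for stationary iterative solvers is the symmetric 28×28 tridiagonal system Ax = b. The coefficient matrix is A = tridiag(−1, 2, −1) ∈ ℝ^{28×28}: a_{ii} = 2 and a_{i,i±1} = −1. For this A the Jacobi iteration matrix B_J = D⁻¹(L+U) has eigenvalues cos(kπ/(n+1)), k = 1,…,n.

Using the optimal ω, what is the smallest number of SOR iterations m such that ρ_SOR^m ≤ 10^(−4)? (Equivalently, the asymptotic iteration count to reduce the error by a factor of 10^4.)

m = 43

spectrum of D⁻¹(L+U) = {cos(kπ/29) : 1≤k≤28}; ρ_J = cos(π/29) = 0.9941380.
√(1 − cos²(π/29)) = sin(π/29) ≈ 0.1081190.
Young: ω* = 2/(1+√(1−ρ_J²)) = 2/(1+0.1081190) = 2/1.1081190 = 1.8048603.
ρ_SOR = ω* − 1 ≈ 0.8048603.
m ≥ 4·ln10 / (−ln 0.8048603) = 42.427; smallest integer m = 43.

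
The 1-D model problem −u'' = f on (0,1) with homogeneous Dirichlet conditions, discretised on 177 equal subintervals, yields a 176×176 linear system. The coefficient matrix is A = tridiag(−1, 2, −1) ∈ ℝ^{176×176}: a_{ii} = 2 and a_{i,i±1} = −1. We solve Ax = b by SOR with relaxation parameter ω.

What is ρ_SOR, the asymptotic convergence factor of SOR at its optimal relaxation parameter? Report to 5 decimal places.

ρ_SOR = 0.96512

ρ_J = max_k |cos(kπ/177)| = cos(π/177) = 0.99984
√(1−ρ_J²) simplifies to sin(π/177) = 0.017748.
[ω*] 2 ÷ (1 + 0.017748) = 2 ÷ 1.017748 = 1.96512.
ρ_SOR = ω* − 1 ≈ 0.96512.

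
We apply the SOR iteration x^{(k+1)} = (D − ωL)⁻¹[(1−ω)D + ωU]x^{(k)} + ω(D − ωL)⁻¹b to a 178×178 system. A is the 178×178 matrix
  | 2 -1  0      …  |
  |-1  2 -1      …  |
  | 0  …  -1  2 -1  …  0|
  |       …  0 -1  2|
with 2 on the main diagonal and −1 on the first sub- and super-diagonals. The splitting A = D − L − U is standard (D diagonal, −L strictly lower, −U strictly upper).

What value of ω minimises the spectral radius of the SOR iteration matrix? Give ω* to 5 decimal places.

ω* = 1.96551

ρ_J = max_k |cos(kπ/179)| = cos(π/179) = 0.99985
1 − cos²(π/179) = sin²(π/179) ⇒ √(1−ρ_J²) = sin(π/179) = 0.017550.
Then 2/(1+√(1−ρ_J²)) = 2/(1+0.017550); ω* = 2/1.017550 = 1.96551.
[ρ_SOR] ω* − 1 = 0.96551.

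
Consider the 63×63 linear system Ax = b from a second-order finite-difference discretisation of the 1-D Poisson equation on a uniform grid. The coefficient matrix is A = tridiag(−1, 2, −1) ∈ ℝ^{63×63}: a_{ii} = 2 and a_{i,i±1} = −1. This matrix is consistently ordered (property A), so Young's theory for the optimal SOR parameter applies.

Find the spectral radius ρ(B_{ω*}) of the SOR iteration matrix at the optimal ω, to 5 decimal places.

With n=63, ρ(Jacobi) = cos(π/64) = 0.99880.
√(1−ρ_J²) simplifies to sin(π/64) = 0.049068.
ω* = 2/(1 + 0.049068) = 2/1.049068 = 1.90645.
[ρ_SOR] ω* − 1 = 0.90645.

ρ_SOR = 0.90645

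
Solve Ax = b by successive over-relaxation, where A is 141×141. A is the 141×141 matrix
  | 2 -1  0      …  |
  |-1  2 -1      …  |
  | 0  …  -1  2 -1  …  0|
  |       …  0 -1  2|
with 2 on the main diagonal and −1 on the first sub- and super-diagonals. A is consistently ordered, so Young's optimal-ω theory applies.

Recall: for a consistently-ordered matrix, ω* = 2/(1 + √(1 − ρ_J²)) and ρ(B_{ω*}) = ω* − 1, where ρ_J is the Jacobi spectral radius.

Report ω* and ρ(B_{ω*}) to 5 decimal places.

n=141: λ(B_J) = 1 − λ(A)/2 = cos(kπ/142); k=1 gives ρ_J = 0.99976.
1 − cos²(π/142) = sin²(π/142) ⇒ √(1−ρ_J²) = sin(π/142) = 0.022122.
ω* = 2/(1+0.022122) = 1.95671
ρ_SOR = ω* − 1 ≈ 0.95671.

ω* = 1.95671, ρ_SOR = 0.95671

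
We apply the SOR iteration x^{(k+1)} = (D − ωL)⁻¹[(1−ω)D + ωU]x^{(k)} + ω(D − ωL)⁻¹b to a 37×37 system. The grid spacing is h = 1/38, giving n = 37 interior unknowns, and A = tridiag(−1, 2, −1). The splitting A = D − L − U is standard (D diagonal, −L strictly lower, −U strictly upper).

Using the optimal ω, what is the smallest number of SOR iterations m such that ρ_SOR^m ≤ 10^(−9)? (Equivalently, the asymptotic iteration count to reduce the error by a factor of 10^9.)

spectrum of D⁻¹(L+U) = {cos(kπ/38) : 1≤k≤37}; ρ_J = cos(π/38) = 0.9965845.
root = sin(π/38) = 0.0825793  (since 1−cos² = sin²).
ω* = 2 / (1 + 0.0825793) = 2 / 1.0825793 ≈ 1.8474397.
ρ(B_{ω*}) = ω*−1 = 0.8474397
m ≥ 9·ln10 / (−ln 0.8474397) = 125.189; smallest integer m = 126.

m = 126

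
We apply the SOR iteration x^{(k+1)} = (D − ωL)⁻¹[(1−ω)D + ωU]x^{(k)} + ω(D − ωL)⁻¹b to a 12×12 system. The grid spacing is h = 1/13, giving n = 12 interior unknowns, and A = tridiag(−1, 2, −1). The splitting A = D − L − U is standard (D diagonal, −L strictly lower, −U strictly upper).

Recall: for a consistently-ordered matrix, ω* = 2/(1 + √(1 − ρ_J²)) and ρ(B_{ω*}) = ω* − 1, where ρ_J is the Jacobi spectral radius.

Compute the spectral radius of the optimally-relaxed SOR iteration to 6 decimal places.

ρ_SOR = 0.613794

½·tridiag(1,0,1) at n=12: λ_k = cos(kπ/13); max |λ| at k=1 ⇒ ρ_J = cos(π/13) ≈ 0.970942.
1 − cos²(π/13) = sin²(π/13) ⇒ √(1−ρ_J²) = sin(π/13) = 0.2393157.
Young: ω* = 2/(1+√(1−ρ_J²)) = 2/(1+0.2393157) = 2/1.2393157 = 1.613794.
At ω = 1.613794 every |λ(B_ω)| = ω−1, so ρ_SOR = 0.613794.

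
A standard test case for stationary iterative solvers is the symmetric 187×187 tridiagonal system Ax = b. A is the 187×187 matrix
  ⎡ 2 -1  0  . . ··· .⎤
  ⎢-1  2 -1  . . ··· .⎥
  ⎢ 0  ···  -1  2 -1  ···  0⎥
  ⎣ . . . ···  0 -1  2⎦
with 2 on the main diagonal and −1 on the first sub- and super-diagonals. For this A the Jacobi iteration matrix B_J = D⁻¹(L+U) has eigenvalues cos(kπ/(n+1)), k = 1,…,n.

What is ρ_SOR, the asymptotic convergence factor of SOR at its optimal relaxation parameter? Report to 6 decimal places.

ρ_SOR = 0.967130

n=187: λ(B_J) = 1 − λ(A)/2 = cos(kπ/188); k=1 gives ρ_J = 0.999860.
√(1−ρ_J²) simplifies to sin(π/188) = 0.0167098.
ω* = 2 / (1 + 0.0167098) = 2 / 1.0167098 ≈ 1.967130.
ρ_SOR = ω* − 1 = 1.967130 − 1 = 0.967130.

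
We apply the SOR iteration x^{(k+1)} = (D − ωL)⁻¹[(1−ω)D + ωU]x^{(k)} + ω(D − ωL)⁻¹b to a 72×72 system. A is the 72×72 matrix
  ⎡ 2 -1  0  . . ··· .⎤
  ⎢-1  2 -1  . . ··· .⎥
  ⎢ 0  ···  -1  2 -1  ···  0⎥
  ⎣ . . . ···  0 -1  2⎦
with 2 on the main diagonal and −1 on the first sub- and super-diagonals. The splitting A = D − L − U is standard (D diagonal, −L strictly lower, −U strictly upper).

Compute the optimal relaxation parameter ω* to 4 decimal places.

ω* = 1.9175

ρ_J = max_k |cos(kπ/73)| = cos(π/73) = 0.9991
1 − cos²(π/73) = sin²(π/73) ⇒ √(1−ρ_J²) = sin(π/73) = 0.04302.
[ω*] 2 ÷ (1 + 0.04302) = 2 ÷ 1.04302 = 1.9175.
ρ_SOR = ω* − 1 ≈ 0.9175.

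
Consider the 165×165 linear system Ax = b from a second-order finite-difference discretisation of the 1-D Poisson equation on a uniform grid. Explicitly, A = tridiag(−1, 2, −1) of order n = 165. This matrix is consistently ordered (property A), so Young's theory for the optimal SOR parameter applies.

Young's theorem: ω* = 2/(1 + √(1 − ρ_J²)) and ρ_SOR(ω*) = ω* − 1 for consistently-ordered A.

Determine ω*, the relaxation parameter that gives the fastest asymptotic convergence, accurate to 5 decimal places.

ρ_J = max_k |cos(kπ/166)| = cos(π/166) = 0.99982
root = sin(π/166) = 0.018924  (since 1−cos² = sin²).
[ω*] 2 ÷ (1 + 0.018924) = 2 ÷ 1.018924 = 1.96285.
ρ_SOR = ω* − 1 = 1.96285 − 1 = 0.96285.

ω* = 1.96285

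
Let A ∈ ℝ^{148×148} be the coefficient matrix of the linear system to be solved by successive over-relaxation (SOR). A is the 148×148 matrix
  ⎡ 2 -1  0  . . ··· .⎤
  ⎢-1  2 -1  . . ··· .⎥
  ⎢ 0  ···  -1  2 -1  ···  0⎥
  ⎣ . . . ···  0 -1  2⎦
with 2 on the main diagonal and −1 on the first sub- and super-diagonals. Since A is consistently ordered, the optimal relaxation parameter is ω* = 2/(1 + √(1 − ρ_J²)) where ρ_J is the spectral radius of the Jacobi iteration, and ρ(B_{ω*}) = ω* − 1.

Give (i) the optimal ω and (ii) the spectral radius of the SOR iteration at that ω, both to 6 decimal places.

[ρ_J] n=148: ρ(B_J) = cos(π/(n+1)) = cos(π/149) = 0.999778.
root = sin(π/149) = 0.0210830  (since 1−cos² = sin²).
ω* = 2/(1 + 0.0210830) = 2/1.0210830 = 1.958705.
[ρ_SOR] ω* − 1 = 0.958705.

ω* = 1.958705, ρ_SOR = 0.958705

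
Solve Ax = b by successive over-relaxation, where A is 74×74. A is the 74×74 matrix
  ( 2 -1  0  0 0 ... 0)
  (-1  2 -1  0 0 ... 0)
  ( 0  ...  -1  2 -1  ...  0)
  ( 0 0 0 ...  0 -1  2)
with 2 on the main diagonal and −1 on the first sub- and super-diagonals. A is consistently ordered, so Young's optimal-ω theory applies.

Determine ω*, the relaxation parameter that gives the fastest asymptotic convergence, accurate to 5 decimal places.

B_J for the 74×74 system has eigenvalues cos(kπ/75); ρ_J = cos(π/75) = 0.99912.
root = sin(π/75) = 0.041876  (since 1−cos² = sin²).
Then 2/(1+√(1−ρ_J²)) = 2/(1+0.041876); ω* = 2/1.041876 = 1.91961.
Hence ρ(B_{ω*}) = 1.91961 − 1 = 0.91961.

ω* = 1.91961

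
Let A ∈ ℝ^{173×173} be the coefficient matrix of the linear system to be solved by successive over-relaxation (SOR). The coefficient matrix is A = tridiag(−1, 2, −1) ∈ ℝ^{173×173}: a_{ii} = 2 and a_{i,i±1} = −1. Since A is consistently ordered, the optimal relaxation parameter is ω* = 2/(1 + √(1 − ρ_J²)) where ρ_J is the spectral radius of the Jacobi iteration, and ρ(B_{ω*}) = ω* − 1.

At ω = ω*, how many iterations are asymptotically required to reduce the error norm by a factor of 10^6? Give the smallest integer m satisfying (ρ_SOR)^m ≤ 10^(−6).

m = 383

n=173: λ(B_J) = 1 − λ(A)/2 = cos(kπ/174); k=1 gives ρ_J = 0.9998370.
√(1 − cos²(π/174)) = sin(π/174) ≈ 0.0180541.
ω* = 2/(1 + 0.0180541) = 2/1.0180541 = 1.9645321.
ρ_SOR = ω* − 1 = 1.9645321 − 1 = 0.9645321.
m ≥ 6·ln10 / (−ln 0.9645321) = 382.572; smallest integer m = 383.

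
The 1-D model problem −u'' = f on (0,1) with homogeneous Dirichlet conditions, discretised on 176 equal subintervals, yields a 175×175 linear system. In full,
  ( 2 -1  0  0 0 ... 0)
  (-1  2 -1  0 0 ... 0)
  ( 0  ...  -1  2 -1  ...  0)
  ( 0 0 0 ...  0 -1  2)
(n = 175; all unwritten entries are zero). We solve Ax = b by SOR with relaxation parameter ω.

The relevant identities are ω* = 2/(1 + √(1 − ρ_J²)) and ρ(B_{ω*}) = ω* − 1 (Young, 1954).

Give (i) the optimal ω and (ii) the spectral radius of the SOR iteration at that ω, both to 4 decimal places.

ω* = 1.9649, ρ_SOR = 0.9649

[ρ_J] n=175: ρ(B_J) = cos(π/(n+1)) = cos(π/176) = 0.9998.
1 − cos²(π/176) = sin²(π/176) ⇒ √(1−ρ_J²) = sin(π/176) = 0.01785.
Then 2/(1+√(1−ρ_J²)) = 2/(1+0.01785); ω* = 2/1.01785 = 1.9649.
ρ_SOR = ω* − 1 = 1.9649 − 1 = 0.9649.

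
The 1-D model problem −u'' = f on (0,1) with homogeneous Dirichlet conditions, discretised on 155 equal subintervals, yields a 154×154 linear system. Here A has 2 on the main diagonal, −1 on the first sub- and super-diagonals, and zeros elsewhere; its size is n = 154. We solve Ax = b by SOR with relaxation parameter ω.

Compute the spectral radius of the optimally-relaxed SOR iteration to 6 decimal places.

B_J for the 154×154 system has eigenvalues cos(kπ/155); ρ_J = cos(π/155) = 0.999795.
root = sin(π/155) = 0.0202670  (since 1−cos² = sin²).
Then 2/(1+√(1−ρ_J²)) = 2/(1+0.0202670); ω* = 2/1.0202670 = 1.960271.
ρ_SOR = ω* − 1 = 1.960271 − 1 = 0.960271.

ρ_SOR = 0.960271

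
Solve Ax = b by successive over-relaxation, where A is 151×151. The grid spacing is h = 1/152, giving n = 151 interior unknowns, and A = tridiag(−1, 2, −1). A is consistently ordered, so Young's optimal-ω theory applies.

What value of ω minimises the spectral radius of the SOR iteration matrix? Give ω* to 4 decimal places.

ω* = 1.9595

With n=151, ρ(Jacobi) = cos(π/152) = 0.9998.
1 − cos²(π/152) = sin²(π/152) ⇒ √(1−ρ_J²) = sin(π/152) = 0.02067.
So ω* = 2/1.02067 = 1.9595 (Young).
ρ_SOR = ω* − 1 = 1.9595 − 1 = 0.9595.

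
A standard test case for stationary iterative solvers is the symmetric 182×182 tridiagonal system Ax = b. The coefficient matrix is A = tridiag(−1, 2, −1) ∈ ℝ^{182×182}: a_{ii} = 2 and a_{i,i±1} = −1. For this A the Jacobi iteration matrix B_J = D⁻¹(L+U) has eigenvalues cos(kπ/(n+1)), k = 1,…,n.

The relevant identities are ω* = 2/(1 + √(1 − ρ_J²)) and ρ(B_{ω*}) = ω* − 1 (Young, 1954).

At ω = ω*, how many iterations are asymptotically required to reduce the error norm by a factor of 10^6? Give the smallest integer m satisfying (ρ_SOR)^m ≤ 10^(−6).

m = 403

ρ_J = max_k |cos(kπ/183)| = cos(π/183) = 0.9998526
√(1−ρ_J²) simplifies to sin(π/183) = 0.0171663.
So ω* = 2/1.0171663 = 1.9662468 (Young).
ρ(B_{ω*}) = ω*−1 = 0.9662468
For 6 digits: m = 6·ln10 / (−ln 0.9662468) = 13.8155/0.034336 = 402.362; round up → m = 403.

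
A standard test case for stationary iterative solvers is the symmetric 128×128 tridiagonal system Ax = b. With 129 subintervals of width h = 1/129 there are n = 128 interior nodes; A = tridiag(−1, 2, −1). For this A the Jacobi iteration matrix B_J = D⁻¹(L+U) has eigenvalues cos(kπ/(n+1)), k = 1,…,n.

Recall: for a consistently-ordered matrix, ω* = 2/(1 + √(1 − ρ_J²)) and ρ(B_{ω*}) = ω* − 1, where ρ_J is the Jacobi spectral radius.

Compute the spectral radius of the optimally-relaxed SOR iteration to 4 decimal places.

ρ_SOR = 0.9525

B_J for the 128×128 system has eigenvalues cos(kπ/129); ρ_J = cos(π/129) = 0.9997.
root = sin(π/129) = 0.02435  (since 1−cos² = sin²).
So ω* = 2/1.02435 = 1.9525 (Young).
Hence ρ(B_{ω*}) = 1.9525 − 1 = 0.9525.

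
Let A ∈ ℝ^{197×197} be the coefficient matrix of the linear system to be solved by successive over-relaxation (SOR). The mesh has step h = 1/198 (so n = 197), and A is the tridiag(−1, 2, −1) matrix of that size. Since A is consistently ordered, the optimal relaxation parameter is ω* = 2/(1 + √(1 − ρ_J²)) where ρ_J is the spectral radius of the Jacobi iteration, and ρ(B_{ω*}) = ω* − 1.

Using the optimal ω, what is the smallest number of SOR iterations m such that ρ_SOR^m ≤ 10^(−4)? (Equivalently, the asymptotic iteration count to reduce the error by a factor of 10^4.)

m = 291

½·tridiag(1,0,1) at n=197: λ_k = cos(kπ/198); max |λ| at k=1 ⇒ ρ_J = cos(π/198) ≈ 0.9998741.
√(1−ρ_J²) simplifies to sin(π/198) = 0.0158660.
ω* = 2 / (1 + 0.0158660) = 2 / 1.0158660 ≈ 1.9687636.
ρ(B_{ω*}) = ω*−1 = 0.9687636
m ≥ 4·ln10 / (−ln 0.9687636) = 290.229; smallest integer m = 291.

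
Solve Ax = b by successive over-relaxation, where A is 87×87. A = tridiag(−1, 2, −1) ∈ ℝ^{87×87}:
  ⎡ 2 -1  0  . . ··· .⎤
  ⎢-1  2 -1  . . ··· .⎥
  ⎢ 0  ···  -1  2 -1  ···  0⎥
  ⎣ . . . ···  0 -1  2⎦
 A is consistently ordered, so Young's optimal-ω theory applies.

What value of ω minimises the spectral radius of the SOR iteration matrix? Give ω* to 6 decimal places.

ω* = 1.931075

½·tridiag(1,0,1) at n=87: λ_k = cos(kπ/88); max |λ| at k=1 ⇒ ρ_J = cos(π/88) ≈ 0.999363.
root = sin(π/88) = 0.0356923  (since 1−cos² = sin²).
So ω* = 2/1.0356923 = 1.931075 (Young).
ρ(B_{ω*}) = ω*−1 = 0.931075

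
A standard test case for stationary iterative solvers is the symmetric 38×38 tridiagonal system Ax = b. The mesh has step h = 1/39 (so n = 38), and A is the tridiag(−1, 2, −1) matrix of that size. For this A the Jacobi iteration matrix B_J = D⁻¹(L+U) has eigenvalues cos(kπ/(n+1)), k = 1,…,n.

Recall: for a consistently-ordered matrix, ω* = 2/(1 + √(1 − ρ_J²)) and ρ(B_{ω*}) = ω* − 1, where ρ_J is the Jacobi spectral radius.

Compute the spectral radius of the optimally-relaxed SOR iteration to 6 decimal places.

ρ_SOR = 0.851052

spectrum of D⁻¹(L+U) = {cos(kπ/39) : 1≤k≤38}; ρ_J = cos(π/39) = 0.996757.
root = sin(π/39) = 0.0804666  (since 1−cos² = sin²).
Young: ω* = 2/(1+√(1−ρ_J²)) = 2/(1+0.0804666) = 2/1.0804666 = 1.851052.
At ω = 1.851052 every |λ(B_ω)| = ω−1, so ρ_SOR = 0.851052.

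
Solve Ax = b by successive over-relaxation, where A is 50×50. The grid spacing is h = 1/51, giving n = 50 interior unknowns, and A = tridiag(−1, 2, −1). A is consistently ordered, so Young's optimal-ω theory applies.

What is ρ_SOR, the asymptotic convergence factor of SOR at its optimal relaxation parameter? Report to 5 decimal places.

n=50: λ(B_J) = 1 − λ(A)/2 = cos(kπ/51); k=1 gives ρ_J = 0.99810.
√(1−ρ_J²) simplifies to sin(π/51) = 0.061561.
ω* = 2 / (1 + 0.061561) = 2 / 1.061561 ≈ 1.88402.
and ρ(B_{ω*}) = 1.88402 − 1 = 0.88402.

ρ_SOR = 0.88402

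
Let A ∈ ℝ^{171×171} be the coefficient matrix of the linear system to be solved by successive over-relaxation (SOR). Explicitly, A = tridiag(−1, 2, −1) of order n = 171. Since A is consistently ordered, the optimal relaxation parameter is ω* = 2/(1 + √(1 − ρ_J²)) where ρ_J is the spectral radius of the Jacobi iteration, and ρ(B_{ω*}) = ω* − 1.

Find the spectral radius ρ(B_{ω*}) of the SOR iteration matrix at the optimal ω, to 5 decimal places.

With n=171, ρ(Jacobi) = cos(π/172) = 0.99983.
√(1−ρ_J²) = |sin(π/172)| = 0.018264
So ω* = 2/1.018264 = 1.96413 (Young).
ρ(B_{ω*}) = ω*−1 = 0.96413

ρ_SOR = 0.96413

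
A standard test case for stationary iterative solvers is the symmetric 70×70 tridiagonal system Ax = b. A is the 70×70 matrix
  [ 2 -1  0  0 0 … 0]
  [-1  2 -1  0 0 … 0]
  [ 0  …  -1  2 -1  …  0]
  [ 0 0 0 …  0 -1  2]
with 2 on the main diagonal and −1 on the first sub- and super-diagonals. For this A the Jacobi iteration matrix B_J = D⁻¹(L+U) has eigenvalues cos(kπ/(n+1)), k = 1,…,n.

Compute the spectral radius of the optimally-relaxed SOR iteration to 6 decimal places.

ρ_J = max_k |cos(kπ/71)| = cos(π/71) = 0.999021
√(1−ρ_J²) simplifies to sin(π/71) = 0.0442333.
[ω*] 2 ÷ (1 + 0.0442333) = 2 ÷ 1.0442333 = 1.915281.
and ρ(B_{ω*}) = 1.915281 − 1 = 0.915281.

ρ_SOR = 0.915281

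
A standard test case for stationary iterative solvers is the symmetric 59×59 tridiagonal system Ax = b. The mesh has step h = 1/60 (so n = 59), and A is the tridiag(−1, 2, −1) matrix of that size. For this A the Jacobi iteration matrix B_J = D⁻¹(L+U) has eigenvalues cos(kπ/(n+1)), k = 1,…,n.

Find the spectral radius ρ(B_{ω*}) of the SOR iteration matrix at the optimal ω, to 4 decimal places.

n=59: λ(B_J) = 1 − λ(A)/2 = cos(kπ/60); k=1 gives ρ_J = 0.9986.
1 − cos²(π/60) = sin²(π/60) ⇒ √(1−ρ_J²) = sin(π/60) = 0.05234.
ω* = 2/(1+0.05234) = 1.9005
ρ_SOR = ω* − 1 = 1.9005 − 1 = 0.9005.

ρ_SOR = 0.9005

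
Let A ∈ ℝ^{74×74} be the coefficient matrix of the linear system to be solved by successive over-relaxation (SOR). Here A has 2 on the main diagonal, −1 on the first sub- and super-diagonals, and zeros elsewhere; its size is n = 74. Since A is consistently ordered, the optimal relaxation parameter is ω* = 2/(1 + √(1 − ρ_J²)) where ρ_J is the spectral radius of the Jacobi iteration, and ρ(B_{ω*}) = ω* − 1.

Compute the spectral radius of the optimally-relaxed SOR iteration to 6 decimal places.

ρ_SOR = 0.919615

With n=74, ρ(Jacobi) = cos(π/75) = 0.999123.
√(1−ρ_J²) simplifies to sin(π/75) = 0.0418757.
ω* = 2 / (1 + 0.0418757) = 2 / 1.0418757 ≈ 1.919615.
[ρ_SOR] ω* − 1 = 0.919615.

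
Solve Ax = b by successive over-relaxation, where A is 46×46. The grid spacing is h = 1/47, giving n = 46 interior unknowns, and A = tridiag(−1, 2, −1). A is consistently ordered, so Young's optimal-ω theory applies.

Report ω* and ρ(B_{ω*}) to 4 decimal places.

B_J for the 46×46 system has eigenvalues cos(kπ/47); ρ_J = cos(π/47) = 0.9978.
root = sin(π/47) = 0.06679  (since 1−cos² = sin²).
So ω* = 2/1.06679 = 1.8748 (Young).
ρ_SOR = ω* − 1 ≈ 0.8748.

ω* = 1.8748, ρ_SOR = 0.8748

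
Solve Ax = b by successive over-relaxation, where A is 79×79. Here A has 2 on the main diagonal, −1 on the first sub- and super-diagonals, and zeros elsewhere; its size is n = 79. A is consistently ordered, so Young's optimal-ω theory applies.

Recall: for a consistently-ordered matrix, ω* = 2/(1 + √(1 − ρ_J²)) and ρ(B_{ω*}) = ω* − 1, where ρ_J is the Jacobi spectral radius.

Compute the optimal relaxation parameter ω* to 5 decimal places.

ω* = 1.92445

½·tridiag(1,0,1) at n=79: λ_k = cos(kπ/80); max |λ| at k=1 ⇒ ρ_J = cos(π/80) ≈ 0.99923.
√(1 − cos²(π/80)) = sin(π/80) ≈ 0.039260.
ω* = 2/(1 + 0.039260) = 2/1.039260 = 1.92445.
ρ(B_{ω*}) = ω*−1 = 0.92445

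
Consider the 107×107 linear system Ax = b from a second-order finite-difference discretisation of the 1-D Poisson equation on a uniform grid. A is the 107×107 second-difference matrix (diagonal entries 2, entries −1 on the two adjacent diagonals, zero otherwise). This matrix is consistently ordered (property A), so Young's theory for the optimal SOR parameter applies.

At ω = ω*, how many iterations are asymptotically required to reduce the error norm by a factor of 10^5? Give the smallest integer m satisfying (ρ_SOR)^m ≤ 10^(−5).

B_J for the 107×107 system has eigenvalues cos(kπ/108); ρ_J = cos(π/108) = 0.9995770.
√(1 − cos²(π/108)) = sin(π/108) ≈ 0.0290847.
ω* = 2/(1 + 0.0290847) = 2/1.0290847 = 1.9434746.
[ρ_SOR] ω* − 1 = 0.9434746.
(0.9434746)^m ≤ 10^{−5}  ⇒  m·ln(0.9434746) ≤ −5·ln10  ⇒  m ≥ 197.864  ⇒  m = 198

m = 198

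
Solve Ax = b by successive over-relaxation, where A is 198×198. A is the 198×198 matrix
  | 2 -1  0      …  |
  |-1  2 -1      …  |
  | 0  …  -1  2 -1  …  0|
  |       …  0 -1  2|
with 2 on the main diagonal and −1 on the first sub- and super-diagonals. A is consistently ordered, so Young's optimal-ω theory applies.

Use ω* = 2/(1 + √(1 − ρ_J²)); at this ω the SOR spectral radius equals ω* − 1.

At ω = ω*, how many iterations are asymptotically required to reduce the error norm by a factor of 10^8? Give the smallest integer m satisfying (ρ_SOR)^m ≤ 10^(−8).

m = 584

B_J for the 198×198 system has eigenvalues cos(kπ/199); ρ_J = cos(π/199) = 0.9998754.
1 − cos²(π/199) = sin²(π/199) ⇒ √(1−ρ_J²) = sin(π/199) = 0.0157862.
Then 2/(1+√(1−ρ_J²)) = 2/(1+0.0157862); ω* = 2/1.0157862 = 1.9689183.
ρ(B_{ω*}) = ω*−1 = 0.9689183
8·ln10 = 18.4207; −ln(0.9689183) = 0.031575; m = ⌈18.4207/0.031575⌉ = ⌈583.395⌉ = 584.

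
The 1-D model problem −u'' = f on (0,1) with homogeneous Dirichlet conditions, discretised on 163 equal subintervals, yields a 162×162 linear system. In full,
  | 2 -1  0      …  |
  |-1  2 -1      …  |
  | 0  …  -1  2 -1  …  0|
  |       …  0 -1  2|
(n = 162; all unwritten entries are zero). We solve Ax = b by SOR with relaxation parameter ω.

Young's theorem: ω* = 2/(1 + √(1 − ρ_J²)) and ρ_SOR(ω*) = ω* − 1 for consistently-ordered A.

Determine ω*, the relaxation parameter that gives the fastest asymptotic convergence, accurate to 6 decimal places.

[ρ_J] n=162: ρ(B_J) = cos(π/(n+1)) = cos(π/163) = 0.999814.
root = sin(π/163) = 0.0192724  (since 1−cos² = sin²).
Young: ω* = 2/(1+√(1−ρ_J²)) = 2/(1+0.0192724) = 2/1.0192724 = 1.962184.
ρ_SOR = ω* − 1 ≈ 0.962184.

ω* = 1.962184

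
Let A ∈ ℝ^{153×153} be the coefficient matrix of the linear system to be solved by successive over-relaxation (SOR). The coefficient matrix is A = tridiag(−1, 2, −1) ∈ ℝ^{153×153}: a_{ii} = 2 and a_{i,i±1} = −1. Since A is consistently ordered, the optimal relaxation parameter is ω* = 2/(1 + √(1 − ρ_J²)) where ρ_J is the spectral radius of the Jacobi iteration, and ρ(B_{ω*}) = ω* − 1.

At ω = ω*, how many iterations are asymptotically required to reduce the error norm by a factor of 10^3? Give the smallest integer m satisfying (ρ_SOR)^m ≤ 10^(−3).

m = 170

spectrum of D⁻¹(L+U) = {cos(kπ/154) : 1≤k≤153}; ρ_J = cos(π/154) = 0.9997919.
√(1−ρ_J²) simplifies to sin(π/154) = 0.0203985.
ω* = 2/(1 + 0.0203985) = 2/1.0203985 = 1.9600186.
ρ(B_{ω*}) = ω*−1 = 0.9600186
ρ_SOR^m ≤ 10^(−3) ⇔ m ≥ 3·ln10/(−ln 0.9600186) = 6.90776/0.0408026 = 169.297; m = ⌈169.297⌉ = 170.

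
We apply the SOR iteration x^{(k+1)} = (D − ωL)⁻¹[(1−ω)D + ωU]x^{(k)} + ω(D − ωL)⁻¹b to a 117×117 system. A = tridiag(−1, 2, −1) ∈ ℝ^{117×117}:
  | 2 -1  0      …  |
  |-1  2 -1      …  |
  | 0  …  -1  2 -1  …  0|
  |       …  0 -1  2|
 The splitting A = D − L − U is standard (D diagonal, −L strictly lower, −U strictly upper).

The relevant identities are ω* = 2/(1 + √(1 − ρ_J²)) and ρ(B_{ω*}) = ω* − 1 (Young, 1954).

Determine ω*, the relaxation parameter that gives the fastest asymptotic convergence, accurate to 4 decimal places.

ω* = 1.9481

ρ_J = max_k |cos(kπ/118)| = cos(π/118) = 0.9996
√(1 − cos²(π/118)) = sin(π/118) ≈ 0.02662.
Young: ω* = 2/(1+√(1−ρ_J²)) = 2/(1+0.02662) = 2/1.02662 = 1.9481.
At ω = 1.9481 every |λ(B_ω)| = ω−1, so ρ_SOR = 0.9481.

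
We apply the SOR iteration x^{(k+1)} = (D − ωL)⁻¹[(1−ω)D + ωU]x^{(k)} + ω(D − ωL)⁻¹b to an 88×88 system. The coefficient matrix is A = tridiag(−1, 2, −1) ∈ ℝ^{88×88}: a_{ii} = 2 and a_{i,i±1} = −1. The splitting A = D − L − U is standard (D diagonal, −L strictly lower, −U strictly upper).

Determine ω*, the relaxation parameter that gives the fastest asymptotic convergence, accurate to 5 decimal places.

½·tridiag(1,0,1) at n=88: λ_k = cos(kπ/89); max |λ| at k=1 ⇒ ρ_J = cos(π/89) ≈ 0.99938.
√(1−ρ_J²) simplifies to sin(π/89) = 0.035291.
So ω* = 2/1.035291 = 1.93182 (Young).
ρ(B_{ω*}) = ω*−1 = 0.93182

ω* = 1.93182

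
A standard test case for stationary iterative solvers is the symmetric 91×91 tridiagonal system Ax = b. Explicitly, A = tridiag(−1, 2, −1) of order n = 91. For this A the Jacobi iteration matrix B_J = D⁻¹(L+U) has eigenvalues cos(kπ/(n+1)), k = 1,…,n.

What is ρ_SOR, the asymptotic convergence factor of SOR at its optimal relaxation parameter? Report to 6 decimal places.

n=91: λ(B_J) = 1 − λ(A)/2 = cos(kπ/92); k=1 gives ρ_J = 0.999417.
√(1 − cos²(π/92)) = sin(π/92) ≈ 0.0341411.
ω* = 2/(1+0.0341411) = 1.933972
ρ(B_{ω*}) = ω*−1 = 0.933972

ρ_SOR = 0.933972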